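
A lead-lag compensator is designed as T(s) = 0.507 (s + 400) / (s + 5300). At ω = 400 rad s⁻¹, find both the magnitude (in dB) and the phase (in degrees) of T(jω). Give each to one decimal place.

|T| = -25.4 dB, ∠T = 40.7°

|j400 + 400| = √(400² + 400²) = 565.7
|j400 + 5300| = √(400² + 5300²) = 5315
|T(j400)| = 0.507 × 565.7 / 5315 = 0.05396
20 log₁₀(0.05396) = -25.36 dB
∠(j400 + 400) = arctan(400/400) = 45.00°
∠(j400 + 5300) = arctan(400/5300) = 4.32°
∠T(j400) = 45.00° − 4.32° = 40.68°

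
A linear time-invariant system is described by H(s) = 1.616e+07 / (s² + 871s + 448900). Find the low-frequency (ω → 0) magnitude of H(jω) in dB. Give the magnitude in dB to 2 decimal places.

31.13 dB

H(0) = 1.616e+07 / 448900 = 35.999
20 log₁₀(35.999) = 31.126 dB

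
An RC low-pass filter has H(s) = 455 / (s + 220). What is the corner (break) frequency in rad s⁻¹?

The single real pole at s = −220 gives a corner at ω = 220 rad s⁻¹.

220 rad s⁻¹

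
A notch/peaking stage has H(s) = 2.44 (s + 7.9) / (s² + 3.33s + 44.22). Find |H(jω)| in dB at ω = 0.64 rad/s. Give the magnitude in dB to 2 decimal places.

|j0.64 + 7.9| = √(0.64² + 7.9²) = 7.926
|(j0.64)² + 3.33(j0.64) + 44.22| = |43.81 + j2.1312| = 43.86
|H(j0.64)| = 2.44 × 7.926 / 43.86 = 0.44091
20 log₁₀(0.44091) = -7.113 dB

-7.11 dB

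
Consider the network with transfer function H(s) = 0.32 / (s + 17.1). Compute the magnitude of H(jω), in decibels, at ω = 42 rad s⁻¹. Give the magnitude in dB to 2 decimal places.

|j42 + 17.1| = √(42² + 17.1²) = 45.35
|H(j42)| = 0.32 / 45.35 = 0.0070566
20 log₁₀(0.0070566) = -43.028 dB

-43.03 dB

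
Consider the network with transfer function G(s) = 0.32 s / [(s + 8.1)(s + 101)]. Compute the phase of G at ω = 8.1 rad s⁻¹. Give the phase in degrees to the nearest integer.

40°

∠(j8.1) = 90.00°
∠(j8.1 + 8.1) = arctan(8.1/8.1) = 45.00°
∠(j8.1 + 101) = arctan(8.1/101) = 4.59°
∠G(j8.1) = 90.00° − (45.00° + 4.59°) = 40.41°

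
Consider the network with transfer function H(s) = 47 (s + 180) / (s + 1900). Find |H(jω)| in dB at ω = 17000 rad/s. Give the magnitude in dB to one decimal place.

|j17000 + 180| = √(17000² + 180²) = 1.7e+04
|j17000 + 1900| = √(17000² + 1900²) = 1.711e+04
|H(j17000)| = 47 × 1.7e+04 / 1.711e+04 = 46.712
20 log₁₀(46.712) = 33.39 dB

33.4 dB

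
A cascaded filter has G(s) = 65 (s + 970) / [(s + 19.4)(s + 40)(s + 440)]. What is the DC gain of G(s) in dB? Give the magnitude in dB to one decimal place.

-14.7 dB

G(0) = 65 × 970 / (19.4 × 40 × 440) = 0.18466
20 log₁₀(0.18466) = -14.67 dB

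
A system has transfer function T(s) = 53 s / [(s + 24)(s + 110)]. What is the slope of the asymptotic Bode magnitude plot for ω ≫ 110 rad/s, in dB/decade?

With 1 zero and 2 poles, the high-frequency asymptotic slope is 20 × (1 − 2) = -20 dB/decade.

-20 dB/decade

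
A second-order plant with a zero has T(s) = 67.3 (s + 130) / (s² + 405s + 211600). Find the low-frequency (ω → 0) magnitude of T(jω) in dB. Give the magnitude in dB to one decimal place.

T(0) = 67.3 × 130 / 211600 = 0.041347
20 log₁₀(0.041347) = -27.67 dB

-27.7 dB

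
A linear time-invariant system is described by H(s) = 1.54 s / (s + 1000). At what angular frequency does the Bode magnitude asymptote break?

1000 rad/s

The single real pole at s = −1000 gives a corner at ω = 1000 rad/s.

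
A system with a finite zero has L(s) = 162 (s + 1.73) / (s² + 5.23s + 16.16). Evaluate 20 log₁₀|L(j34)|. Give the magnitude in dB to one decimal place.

|j34 + 1.73| = √(34² + 1.73²) = 34.04
|(j34)² + 5.23(j34) + 16.16| = |-1139.8 + j177.82| = 1154
|L(j34)| = 162 × 34.04 / 1154 = 4.7807
20 log₁₀(4.7807) = 13.59 dB

13.6 dB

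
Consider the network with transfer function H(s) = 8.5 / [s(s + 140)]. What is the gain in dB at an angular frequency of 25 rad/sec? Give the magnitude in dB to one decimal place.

|j25 + 140| = √(25² + 140²) = 142.2
|j25| = 25
|H(j25)| = 8.5 / (142.2 × 25) = 0.0023908
20 log₁₀(0.0023908) = -52.43 dB

-52.4 dB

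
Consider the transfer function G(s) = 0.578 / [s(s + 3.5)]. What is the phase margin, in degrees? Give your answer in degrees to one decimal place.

Gain crossover: |G(jω)| = 1 at ω ≈ 0.165 rad/s.
∠G(j0.165) = −90° − arctan(0.165/3.5) ≈ -92.70°
PM = 180° + (-92.70°) = 87.30°

87.3 deg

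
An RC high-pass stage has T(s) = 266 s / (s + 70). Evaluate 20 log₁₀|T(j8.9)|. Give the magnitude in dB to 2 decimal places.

30.51 dB

|j8.9| = 8.9
|j8.9 + 70| = √(8.9² + 70²) = 70.56
|T(j8.9)| = 266 × 8.9 / 70.56 = 33.55
20 log₁₀(33.55) = 30.514 dB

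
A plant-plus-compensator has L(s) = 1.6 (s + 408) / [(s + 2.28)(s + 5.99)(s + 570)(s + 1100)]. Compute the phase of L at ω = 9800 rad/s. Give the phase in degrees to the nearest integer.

∠(j9800 + 408) = arctan(9800/408) = 87.62°
∠(j9800 + 2.28) = arctan(9800/2.28) = 89.99°
∠(j9800 + 5.99) = arctan(9800/5.99) = 89.96°
∠(j9800 + 570) = arctan(9800/570) = 86.67°
∠(j9800 + 1100) = arctan(9800/1100) = 83.60°
∠L(j9800) = 87.62° − (89.99° + 89.96° + 86.67° + 83.60°) = -262.60°

-263 deg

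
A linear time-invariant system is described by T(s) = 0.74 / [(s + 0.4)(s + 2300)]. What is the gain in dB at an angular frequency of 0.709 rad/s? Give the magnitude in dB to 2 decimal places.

-68.06 dB

|j0.709 + 0.4| = √(0.709² + 0.4²) = 0.8141
|j0.709 + 2300| = √(0.709² + 2300²) = 2300
|T(j0.709)| = 0.74 / (0.8141 × 2300) = 0.00039523
20 log₁₀(0.00039523) = -68.063 dB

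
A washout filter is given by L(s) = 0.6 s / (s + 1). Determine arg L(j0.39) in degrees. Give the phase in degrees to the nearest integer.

69°

∠(j0.39) = 90.00°
∠(j0.39 + 1) = arctan(0.39/1) = 21.31°
∠L(j0.39) = 90.00° − 21.31° = 68.69°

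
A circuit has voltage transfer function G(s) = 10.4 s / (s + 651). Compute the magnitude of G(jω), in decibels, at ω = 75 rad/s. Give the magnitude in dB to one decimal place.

|j75| = 75
|j75 + 651| = √(75² + 651²) = 655.3
|G(j75)| = 10.4 × 75 / 655.3 = 1.1903
20 log₁₀(1.1903) = 1.51 dB

1.5 dB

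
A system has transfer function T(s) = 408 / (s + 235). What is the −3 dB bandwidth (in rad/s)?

For a single-pole low-pass, the −3 dB point is at the pole: ω = 235 rad/s.

235 rad/s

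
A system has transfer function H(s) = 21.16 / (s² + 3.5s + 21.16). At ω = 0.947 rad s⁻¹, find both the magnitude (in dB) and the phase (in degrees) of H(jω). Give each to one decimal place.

|(j0.947)² + 3.5(j0.947) + 21.16| = |20.263 + j3.3145| = 20.53
|H(j0.947)| = 21.16 / 20.53 = 1.0306
20 log₁₀(1.0306) = 0.26 dB
∠[(j0.947)² + 3.5(j0.947) + 21.16] = ∠[20.263 + j3.3145] = 9.29°
∠H(j0.947) = −9.29° = -9.29°

|H| = 0.3 dB, ∠H = -9.3°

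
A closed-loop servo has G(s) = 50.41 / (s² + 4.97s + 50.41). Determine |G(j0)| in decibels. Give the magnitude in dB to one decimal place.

G(0) = 50.41 / 50.41 = 1
20 log₁₀(1) = 0.00 dB

0.0 dB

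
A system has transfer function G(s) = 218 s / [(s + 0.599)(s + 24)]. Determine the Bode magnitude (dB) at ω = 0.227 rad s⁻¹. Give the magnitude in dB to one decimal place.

10.2 dB

|j0.227| = 0.227
|j0.227 + 0.599| = √(0.227² + 0.599²) = 0.6406
|j0.227 + 24| = √(0.227² + 24²) = 24
|G(j0.227)| = 218 × 0.227 / (0.6406 × 24) = 3.2187
20 log₁₀(3.2187) = 10.15 dB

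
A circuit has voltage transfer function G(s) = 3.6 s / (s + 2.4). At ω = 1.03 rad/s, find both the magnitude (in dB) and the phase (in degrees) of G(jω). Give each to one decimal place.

|G| = 3.0 dB, ∠G = 66.8°

|j1.03| = 1.03
|j1.03 + 2.4| = √(1.03² + 2.4²) = 2.612
|G(j1.03)| = 3.6 × 1.03 / 2.612 = 1.4198
20 log₁₀(1.4198) = 3.04 dB
∠(j1.03) = 90.00°
∠(j1.03 + 2.4) = arctan(1.03/2.4) = 23.23°
∠G(j1.03) = 90.00° − 23.23° = 66.77°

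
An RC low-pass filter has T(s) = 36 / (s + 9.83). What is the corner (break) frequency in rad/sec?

9.83 rad/sec

The single real pole at s = −9.83 gives a corner at ω = 9.83 rad/sec.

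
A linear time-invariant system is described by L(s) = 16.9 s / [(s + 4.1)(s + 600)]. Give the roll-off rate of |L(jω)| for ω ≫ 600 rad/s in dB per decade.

With 1 zero and 2 poles, the high-frequency asymptotic slope is 20 × (1 − 2) = -20 dB/decade.

-20 dB/decade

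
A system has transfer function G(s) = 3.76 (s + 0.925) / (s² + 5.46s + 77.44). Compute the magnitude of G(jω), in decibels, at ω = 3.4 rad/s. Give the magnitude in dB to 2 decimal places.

|j3.4 + 0.925| = √(3.4² + 0.925²) = 3.524
|(j3.4)² + 5.46(j3.4) + 77.44| = |65.88 + j18.564| = 68.45
|G(j3.4)| = 3.76 × 3.524 / 68.45 = 0.19356
20 log₁₀(0.19356) = -14.263 dB

-14.26 dB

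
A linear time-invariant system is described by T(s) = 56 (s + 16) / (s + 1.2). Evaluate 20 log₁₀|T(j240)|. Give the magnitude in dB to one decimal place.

35.0 dB

|j240 + 16| = √(240² + 16²) = 240.5
|j240 + 1.2| = √(240² + 1.2²) = 240
|T(j240)| = 56 × 240.5 / 240 = 56.124
20 log₁₀(56.124) = 34.98 dB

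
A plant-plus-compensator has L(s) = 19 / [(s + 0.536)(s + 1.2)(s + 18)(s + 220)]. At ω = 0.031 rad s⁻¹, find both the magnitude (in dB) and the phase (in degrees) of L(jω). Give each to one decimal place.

|j0.031 + 0.536| = √(0.031² + 0.536²) = 0.5369
|j0.031 + 1.2| = √(0.031² + 1.2²) = 1.2
|j0.031 + 18| = √(0.031² + 18²) = 18
|j0.031 + 220| = √(0.031² + 220²) = 220
|L(j0.031)| = 19 / (0.5369 × 1.2 × 18 × 220) = 0.0074446
20 log₁₀(0.0074446) = -42.56 dB
∠(j0.031 + 0.536) = arctan(0.031/0.536) = 3.31°
∠(j0.031 + 1.2) = arctan(0.031/1.2) = 1.48°
∠(j0.031 + 18) = arctan(0.031/18) = 0.10°
∠(j0.031 + 220) = arctan(0.031/220) = 0.01°
∠L(j0.031) = − (3.31° + 1.48° + 0.10° + 0.01°) = -4.90°

|L| = -42.6 dB, ∠L = -4.9°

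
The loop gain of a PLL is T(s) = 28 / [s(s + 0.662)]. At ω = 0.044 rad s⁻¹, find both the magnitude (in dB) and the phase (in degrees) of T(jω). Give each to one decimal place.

|T| = 59.6 dB, ∠T = -93.8°

|j0.044 + 0.662| = √(0.044² + 0.662²) = 0.6635
|j0.044| = 0.044
|T(j0.044)| = 28 / (0.6635 × 0.044) = 959.16
20 log₁₀(959.16) = 59.64 dB
∠(j0.044 + 0.662) = arctan(0.044/0.662) = 3.80°
∠(j0.044) = 90.00°
∠T(j0.044) = − (3.80° + 90.00°) = -93.80°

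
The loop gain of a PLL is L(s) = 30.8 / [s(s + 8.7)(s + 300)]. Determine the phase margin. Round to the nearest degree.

90°

Gain crossover: |L(jω)| = 1 at ω ≈ 0.0118 rad/s.
∠L(j0.0118) = −90° − arctan(0.0118/8.7) − arctan(0.0118/300) ≈ -90.08°
PM = 180° + (-90.08°) = 89.92°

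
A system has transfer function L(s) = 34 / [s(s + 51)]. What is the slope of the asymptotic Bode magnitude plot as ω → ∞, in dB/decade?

-40 dB/decade

With 0 zeros and 2 poles, the high-frequency asymptotic slope is 20 × (0 − 2) = -40 dB/decade.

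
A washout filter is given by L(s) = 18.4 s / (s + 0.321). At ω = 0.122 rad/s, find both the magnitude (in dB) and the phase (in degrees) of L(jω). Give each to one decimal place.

|j0.122| = 0.122
|j0.122 + 0.321| = √(0.122² + 0.321²) = 0.3434
|L(j0.122)| = 18.4 × 0.122 / 0.3434 = 6.5369
20 log₁₀(6.5369) = 16.31 dB
∠(j0.122) = 90.00°
∠(j0.122 + 0.321) = arctan(0.122/0.321) = 20.81°
∠L(j0.122) = 90.00° − 20.81° = 69.19°

|L| = 16.3 dB, ∠L = 69.2°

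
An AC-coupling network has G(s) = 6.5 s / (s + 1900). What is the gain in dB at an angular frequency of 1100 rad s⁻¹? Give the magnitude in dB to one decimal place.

|j1100| = 1100
|j1100 + 1900| = √(1100² + 1900²) = 2195
|G(j1100)| = 6.5 × 1100 / 2195 = 3.2567
20 log₁₀(3.2567) = 10.26 dB

10.3 dB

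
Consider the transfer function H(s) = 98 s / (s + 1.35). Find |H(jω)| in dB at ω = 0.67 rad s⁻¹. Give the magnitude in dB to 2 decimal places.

|j0.67| = 0.67
|j0.67 + 1.35| = √(0.67² + 1.35²) = 1.507
|H(j0.67)| = 98 × 0.67 / 1.507 = 43.567
20 log₁₀(43.567) = 32.783 dB

32.78 dB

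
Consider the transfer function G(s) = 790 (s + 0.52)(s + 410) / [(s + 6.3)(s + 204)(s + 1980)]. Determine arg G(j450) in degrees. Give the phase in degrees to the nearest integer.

∠(j450 + 0.52) = arctan(450/0.52) = 89.93°
∠(j450 + 410) = arctan(450/410) = 47.66°
∠(j450 + 6.3) = arctan(450/6.3) = 89.20°
∠(j450 + 204) = arctan(450/204) = 65.61°
∠(j450 + 1980) = arctan(450/1980) = 12.80°
∠G(j450) = 89.93° + 47.66° − (89.20° + 65.61° + 12.80°) = -30.02°

-30°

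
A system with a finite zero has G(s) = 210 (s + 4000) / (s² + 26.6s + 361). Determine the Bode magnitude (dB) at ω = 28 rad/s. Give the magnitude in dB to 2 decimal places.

|j28 + 4000| = √(28² + 4000²) = 4000
|(j28)² + 26.6(j28) + 361| = |-423 + j744.8| = 856.5
|G(j28)| = 210 × 4000 / 856.5 = 980.72
20 log₁₀(980.72) = 59.831 dB

59.83 dB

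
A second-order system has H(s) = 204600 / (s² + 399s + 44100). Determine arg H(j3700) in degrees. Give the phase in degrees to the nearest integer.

-174°

∠[(j3700)² + 399(j3700) + 44100] = ∠[-1.3646e+07 + j1.4763e+06] = 173.83°
∠H(j3700) = −173.83° = -173.83°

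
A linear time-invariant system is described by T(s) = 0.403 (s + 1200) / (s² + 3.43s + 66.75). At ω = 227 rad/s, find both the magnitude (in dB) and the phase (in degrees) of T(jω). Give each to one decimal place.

|j227 + 1200| = √(227² + 1200²) = 1221
|(j227)² + 3.43(j227) + 66.75| = |-51462 + j778.61| = 5.147e+04
|T(j227)| = 0.403 × 1221 / 5.147e+04 = 0.0095627
20 log₁₀(0.0095627) = -40.39 dB
∠(j227 + 1200) = arctan(227/1200) = 10.71°
∠[(j227)² + 3.43(j227) + 66.75] = ∠[-51462 + j778.61] = 179.13°
∠T(j227) = 10.71° − 179.13° = -168.42°

|T| = -40.4 dB, ∠T = -168.4°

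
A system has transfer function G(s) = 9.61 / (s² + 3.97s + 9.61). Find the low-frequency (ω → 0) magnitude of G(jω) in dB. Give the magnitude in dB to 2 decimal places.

G(0) = 9.61 / 9.61 = 1
20 log₁₀(1) = 0.000 dB

0.00 dB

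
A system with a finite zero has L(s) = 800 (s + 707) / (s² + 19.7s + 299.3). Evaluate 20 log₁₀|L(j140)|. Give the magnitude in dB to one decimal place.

29.4 dB

|j140 + 707| = √(140² + 707²) = 720.7
|(j140)² + 19.7(j140) + 299.3| = |-19301 + j2758| = 1.95e+04
|L(j140)| = 800 × 720.7 / 1.95e+04 = 29.573
20 log₁₀(29.573) = 29.42 dB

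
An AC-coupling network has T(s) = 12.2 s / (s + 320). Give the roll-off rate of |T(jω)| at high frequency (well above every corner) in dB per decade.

With 1 zero and 1 pole, the high-frequency asymptotic slope is 20 × (1 − 1) = 0 dB/decade.

0 dB/decade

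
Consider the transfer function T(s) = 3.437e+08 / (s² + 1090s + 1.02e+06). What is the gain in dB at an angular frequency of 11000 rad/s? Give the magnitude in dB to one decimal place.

|(j11000)² + 1090(j11000) + 1.02e+06| = |-1.1998e+08 + j1.199e+07| = 1.206e+08
|T(j11000)| = 3.437e+08 / 1.206e+08 = 2.8504
20 log₁₀(2.8504) = 9.10 dB

9.1 dB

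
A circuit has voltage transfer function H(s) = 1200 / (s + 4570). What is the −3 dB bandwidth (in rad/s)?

For a single-pole low-pass, the −3 dB point is at the pole: ω = 4570 rad/s.

4570 rad/s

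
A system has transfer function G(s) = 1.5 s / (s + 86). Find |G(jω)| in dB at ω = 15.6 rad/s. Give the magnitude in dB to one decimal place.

-11.4 dB

|j15.6| = 15.6
|j15.6 + 86| = √(15.6² + 86²) = 87.4
|G(j15.6)| = 1.5 × 15.6 / 87.4 = 0.26772
20 log₁₀(0.26772) = -11.45 dB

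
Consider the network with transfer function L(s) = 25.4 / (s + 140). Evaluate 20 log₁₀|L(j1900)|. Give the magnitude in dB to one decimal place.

|j1900 + 140| = √(1900² + 140²) = 1905
|L(j1900)| = 25.4 / 1905 = 0.013332
20 log₁₀(0.013332) = -37.50 dB

-37.5 dB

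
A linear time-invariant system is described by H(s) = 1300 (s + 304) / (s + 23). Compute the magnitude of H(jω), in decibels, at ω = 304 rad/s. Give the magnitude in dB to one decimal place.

65.3 dB

|j304 + 304| = √(304² + 304²) = 429.9
|j304 + 23| = √(304² + 23²) = 304.9
|H(j304)| = 1300 × 429.9 / 304.9 = 1833.2
20 log₁₀(1833.2) = 65.26 dB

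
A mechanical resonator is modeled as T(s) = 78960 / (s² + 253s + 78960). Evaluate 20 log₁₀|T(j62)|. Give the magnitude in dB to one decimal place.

0.2 dB

|(j62)² + 253(j62) + 78960| = |75116 + j15686| = 7.674e+04
|T(j62)| = 78960 / 7.674e+04 = 1.029
20 log₁₀(1.029) = 0.25 dB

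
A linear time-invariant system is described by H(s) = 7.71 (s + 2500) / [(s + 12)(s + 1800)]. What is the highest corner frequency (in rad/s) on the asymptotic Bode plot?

Break frequencies occur at each pole and zero magnitude: 12 rad/s, 1800 rad/s, 2500 rad/s.
The highest is 2500 rad/s.

2500 rad/s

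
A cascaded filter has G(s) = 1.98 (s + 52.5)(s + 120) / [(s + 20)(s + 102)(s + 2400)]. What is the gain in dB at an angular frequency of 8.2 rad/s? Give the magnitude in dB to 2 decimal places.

-52.45 dB

|j8.2 + 52.5| = √(8.2² + 52.5²) = 53.14
|j8.2 + 120| = √(8.2² + 120²) = 120.3
|j8.2 + 20| = √(8.2² + 20²) = 21.62
|j8.2 + 102| = √(8.2² + 102²) = 102.3
|j8.2 + 2400| = √(8.2² + 2400²) = 2400
|G(j8.2)| = 1.98 × 53.14 × 120.3 / (21.62 × 102.3 × 2400) = 0.0023838
20 log₁₀(0.0023838) = -52.455 dB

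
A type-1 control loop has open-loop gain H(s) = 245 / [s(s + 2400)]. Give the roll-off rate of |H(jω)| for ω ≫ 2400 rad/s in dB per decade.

With 0 zeros and 2 poles, the high-frequency asymptotic slope is 20 × (0 − 2) = -40 dB/decade.

-40 dB/decade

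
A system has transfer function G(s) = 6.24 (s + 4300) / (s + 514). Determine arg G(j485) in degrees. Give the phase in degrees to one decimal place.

-36.9°

∠(j485 + 4300) = arctan(485/4300) = 6.44°
∠(j485 + 514) = arctan(485/514) = 43.34°
∠G(j485) = 6.44° − 43.34° = -36.90°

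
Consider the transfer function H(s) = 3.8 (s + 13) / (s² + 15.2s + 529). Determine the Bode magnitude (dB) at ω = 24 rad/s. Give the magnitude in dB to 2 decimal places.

-11.00 dB

|j24 + 13| = √(24² + 13²) = 27.29
|(j24)² + 15.2(j24) + 529| = |-47 + j364.8| = 367.8
|H(j24)| = 3.8 × 27.29 / 367.8 = 0.28199
20 log₁₀(0.28199) = -10.995 dB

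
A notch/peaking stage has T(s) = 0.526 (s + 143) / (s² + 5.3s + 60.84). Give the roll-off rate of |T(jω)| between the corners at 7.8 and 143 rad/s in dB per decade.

In this band the factors already past their corner are: complex pole pair at ωₙ ≈ 7.8; net slope = -40 dB/decade.

-40 dB/decade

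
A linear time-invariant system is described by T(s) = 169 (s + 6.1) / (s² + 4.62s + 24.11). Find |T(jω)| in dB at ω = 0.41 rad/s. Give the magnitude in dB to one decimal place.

32.7 dB

|j0.41 + 6.1| = √(0.41² + 6.1²) = 6.114
|(j0.41)² + 4.62(j0.41) + 24.11| = |23.942 + j1.8942| = 24.02
|T(j0.41)| = 169 × 6.114 / 24.02 = 43.021
20 log₁₀(43.021) = 32.67 dB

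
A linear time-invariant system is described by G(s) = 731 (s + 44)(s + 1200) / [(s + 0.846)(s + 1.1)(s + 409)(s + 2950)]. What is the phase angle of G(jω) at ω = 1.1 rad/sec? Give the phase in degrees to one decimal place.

-96.1°

∠(j1.1 + 44) = arctan(1.1/44) = 1.43°
∠(j1.1 + 1200) = arctan(1.1/1200) = 0.05°
∠(j1.1 + 0.846) = arctan(1.1/0.846) = 52.44°
∠(j1.1 + 1.1) = arctan(1.1/1.1) = 45.00°
∠(j1.1 + 409) = arctan(1.1/409) = 0.15°
∠(j1.1 + 2950) = arctan(1.1/2950) = 0.02°
∠G(j1.1) = 1.43° + 0.05° − (52.44° + 45.00° + 0.15° + 0.02°) = -96.13°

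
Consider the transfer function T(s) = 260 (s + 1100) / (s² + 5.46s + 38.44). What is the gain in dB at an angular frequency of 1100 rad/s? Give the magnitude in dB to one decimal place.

-9.5 dB

|j1100 + 1100| = √(1100² + 1100²) = 1556
|(j1100)² + 5.46(j1100) + 38.44| = |-1.21e+06 + j6006| = 1.21e+06
|T(j1100)| = 260 × 1556 / 1.21e+06 = 0.33428
20 log₁₀(0.33428) = -9.52 dB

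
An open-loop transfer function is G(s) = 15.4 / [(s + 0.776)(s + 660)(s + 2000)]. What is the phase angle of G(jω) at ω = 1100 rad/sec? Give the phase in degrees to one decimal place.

-177.8°

∠(j1100 + 0.776) = arctan(1100/0.776) = 89.96°
∠(j1100 + 660) = arctan(1100/660) = 59.04°
∠(j1100 + 2000) = arctan(1100/2000) = 28.81°
∠G(j1100) = − (89.96° + 59.04° + 28.81°) = -177.81°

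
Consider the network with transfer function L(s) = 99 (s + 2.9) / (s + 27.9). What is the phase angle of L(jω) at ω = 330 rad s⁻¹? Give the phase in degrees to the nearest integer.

4°

∠(j330 + 2.9) = arctan(330/2.9) = 89.50°
∠(j330 + 27.9) = arctan(330/27.9) = 85.17°
∠L(j330) = 89.50° − 85.17° = 4.33°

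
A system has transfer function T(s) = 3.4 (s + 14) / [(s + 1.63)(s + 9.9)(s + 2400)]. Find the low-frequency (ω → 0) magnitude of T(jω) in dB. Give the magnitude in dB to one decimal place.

-58.2 dB

T(0) = 3.4 × 14 / (1.63 × 9.9 × 2400) = 0.0012291
20 log₁₀(0.0012291) = -58.21 dB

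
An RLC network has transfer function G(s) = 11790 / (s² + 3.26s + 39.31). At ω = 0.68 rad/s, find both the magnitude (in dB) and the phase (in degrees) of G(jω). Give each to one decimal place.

|(j0.68)² + 3.26(j0.68) + 39.31| = |38.848 + j2.2168| = 38.91
|G(j0.68)| = 11790 / 38.91 = 303
20 log₁₀(303) = 49.63 dB
∠[(j0.68)² + 3.26(j0.68) + 39.31] = ∠[38.848 + j2.2168] = 3.27°
∠G(j0.68) = −3.27° = -3.27°

|G| = 49.6 dB, ∠G = -3.3°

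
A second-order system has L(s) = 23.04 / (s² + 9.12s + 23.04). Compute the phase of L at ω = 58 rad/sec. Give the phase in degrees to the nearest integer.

∠[(j58)² + 9.12(j58) + 23.04] = ∠[-3341 + j528.96] = 171.00°
∠L(j58) = −171.00° = -171.00°

-171°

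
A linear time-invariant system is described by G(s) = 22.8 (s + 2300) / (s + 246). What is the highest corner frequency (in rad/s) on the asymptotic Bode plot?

2300 rad/s

Break frequencies occur at each pole and zero magnitude: 246 rad/s, 2300 rad/s.
The highest is 2300 rad/s.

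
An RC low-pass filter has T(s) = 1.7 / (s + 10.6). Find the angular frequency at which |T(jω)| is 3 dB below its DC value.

10.6 rad/s

For a single-pole low-pass, the −3 dB point is at the pole: ω = 10.6 rad/s.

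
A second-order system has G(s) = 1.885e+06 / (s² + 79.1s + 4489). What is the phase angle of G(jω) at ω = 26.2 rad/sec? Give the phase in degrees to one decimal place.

∠[(j26.2)² + 79.1(j26.2) + 4489] = ∠[3802.6 + j2072.4] = 28.59°
∠G(j26.2) = −28.59° = -28.59°

-28.6°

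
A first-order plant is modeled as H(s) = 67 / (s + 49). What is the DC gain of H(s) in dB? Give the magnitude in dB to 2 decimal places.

H(0) = 67 / 49 = 1.3673
20 log₁₀(1.3673) = 2.718 dB

2.72 dB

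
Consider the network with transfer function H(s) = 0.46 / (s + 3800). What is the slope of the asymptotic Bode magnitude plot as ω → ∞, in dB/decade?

With 0 zeros and 1 pole, the high-frequency asymptotic slope is 20 × (0 − 1) = -20 dB/decade.

-20 dB/decade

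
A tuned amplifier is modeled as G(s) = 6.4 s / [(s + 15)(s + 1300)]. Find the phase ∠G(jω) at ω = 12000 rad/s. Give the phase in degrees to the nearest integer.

∠(j12000) = 90.00°
∠(j12000 + 15) = arctan(12000/15) = 89.93°
∠(j12000 + 1300) = arctan(12000/1300) = 83.82°
∠G(j12000) = 90.00° − (89.93° + 83.82°) = -83.75°

-84 deg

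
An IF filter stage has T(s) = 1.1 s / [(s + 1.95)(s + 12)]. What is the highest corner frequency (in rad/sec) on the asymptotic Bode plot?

Break frequencies occur at each pole and zero magnitude: 1.95 rad/sec, 12 rad/sec.
The highest is 12 rad/sec.

12 rad/sec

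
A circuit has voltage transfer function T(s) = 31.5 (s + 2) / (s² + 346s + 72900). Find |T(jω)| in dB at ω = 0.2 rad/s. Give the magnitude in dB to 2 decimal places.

|j0.2 + 2| = √(0.2² + 2²) = 2.01
|(j0.2)² + 346(j0.2) + 72900| = |72900 + j69.2| = 7.29e+04
|T(j0.2)| = 31.5 × 2.01 / 7.29e+04 = 0.00086851
20 log₁₀(0.00086851) = -61.225 dB

-61.22 dB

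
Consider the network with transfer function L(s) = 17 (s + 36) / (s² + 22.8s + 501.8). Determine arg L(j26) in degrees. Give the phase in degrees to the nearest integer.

∠(j26 + 36) = arctan(26/36) = 35.84°
∠[(j26)² + 22.8(j26) + 501.8] = ∠[-174.2 + j592.8] = 106.38°
∠L(j26) = 35.84° − 106.38° = -70.54°

-71 deg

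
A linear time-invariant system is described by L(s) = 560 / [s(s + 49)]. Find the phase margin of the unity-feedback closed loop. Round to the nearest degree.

77°

Gain crossover: |L(jω)| = 1 at ω ≈ 11.1 rad s⁻¹.
∠L(j11.1) = −90° − arctan(11.1/49) ≈ -102.81°
PM = 180° + (-102.81°) = 77.19°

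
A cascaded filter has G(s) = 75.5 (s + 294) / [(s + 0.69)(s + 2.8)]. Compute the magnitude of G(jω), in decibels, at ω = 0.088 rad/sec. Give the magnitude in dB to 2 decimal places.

|j0.088 + 294| = √(0.088² + 294²) = 294
|j0.088 + 0.69| = √(0.088² + 0.69²) = 0.6956
|j0.088 + 2.8| = √(0.088² + 2.8²) = 2.801
|G(j0.088)| = 75.5 × 294 / (0.6956 × 2.801) = 11391
20 log₁₀(11391) = 81.131 dB

81.13 dB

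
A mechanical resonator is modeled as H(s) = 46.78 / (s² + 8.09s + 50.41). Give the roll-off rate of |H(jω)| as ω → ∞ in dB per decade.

-40 dB/decade

With 0 zeros and 2 poles, the high-frequency asymptotic slope is 20 × (0 − 2) = -40 dB/decade.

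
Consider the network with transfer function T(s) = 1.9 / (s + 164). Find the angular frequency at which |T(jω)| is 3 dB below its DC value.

164 rad/s

For a single-pole low-pass, the −3 dB point is at the pole: ω = 164 rad/s.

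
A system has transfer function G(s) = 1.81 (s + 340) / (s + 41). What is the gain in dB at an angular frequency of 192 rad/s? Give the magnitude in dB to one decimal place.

11.1 dB

|j192 + 340| = √(192² + 340²) = 390.5
|j192 + 41| = √(192² + 41²) = 196.3
|G(j192)| = 1.81 × 390.5 / 196.3 = 3.5998
20 log₁₀(3.5998) = 11.13 dB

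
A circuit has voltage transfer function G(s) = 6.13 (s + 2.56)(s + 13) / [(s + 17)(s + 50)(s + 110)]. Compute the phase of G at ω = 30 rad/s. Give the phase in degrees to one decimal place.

45.0 deg

∠(j30 + 2.56) = arctan(30/2.56) = 85.12°
∠(j30 + 13) = arctan(30/13) = 66.57°
∠(j30 + 17) = arctan(30/17) = 60.46°
∠(j30 + 50) = arctan(30/50) = 30.96°
∠(j30 + 110) = arctan(30/110) = 15.26°
∠G(j30) = 85.12° + 66.57° − (60.46° + 30.96° + 15.26°) = 45.01°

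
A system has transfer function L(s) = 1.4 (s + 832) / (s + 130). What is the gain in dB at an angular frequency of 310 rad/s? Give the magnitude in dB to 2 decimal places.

11.36 dB

|j310 + 832| = √(310² + 832²) = 887.9
|j310 + 130| = √(310² + 130²) = 336.2
|L(j310)| = 1.4 × 887.9 / 336.2 = 3.6978
20 log₁₀(3.6978) = 11.359 dB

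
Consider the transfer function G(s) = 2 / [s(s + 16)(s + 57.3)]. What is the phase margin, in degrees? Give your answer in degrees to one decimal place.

90.0°

Gain crossover: |G(jω)| = 1 at ω ≈ 0.00218 rad/sec.
∠G(j0.00218) = −90° − arctan(0.00218/16) − arctan(0.00218/57.3) ≈ -90.01°
PM = 180° + (-90.01°) = 89.99°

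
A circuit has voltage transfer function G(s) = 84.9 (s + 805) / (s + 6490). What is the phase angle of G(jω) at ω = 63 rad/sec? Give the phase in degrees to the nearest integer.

4°

∠(j63 + 805) = arctan(63/805) = 4.47°
∠(j63 + 6490) = arctan(63/6490) = 0.56°
∠G(j63) = 4.47° − 0.56° = 3.92°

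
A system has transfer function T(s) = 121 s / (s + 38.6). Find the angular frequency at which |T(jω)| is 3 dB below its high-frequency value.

38.6 rad/s

For a single-pole high-pass, the −3 dB point is at the pole: ω = 38.6 rad/s.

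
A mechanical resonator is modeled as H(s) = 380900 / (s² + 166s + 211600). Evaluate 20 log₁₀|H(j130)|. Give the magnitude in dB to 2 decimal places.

|(j130)² + 166(j130) + 211600| = |1.947e+05 + j21580| = 1.959e+05
|H(j130)| = 380900 / 1.959e+05 = 1.9444
20 log₁₀(1.9444) = 5.776 dB

5.78 dB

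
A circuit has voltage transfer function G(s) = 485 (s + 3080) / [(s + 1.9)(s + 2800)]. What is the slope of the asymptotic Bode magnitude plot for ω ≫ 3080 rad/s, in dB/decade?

With 1 zero and 2 poles, the high-frequency asymptotic slope is 20 × (1 − 2) = -20 dB/decade.

-20 dB/decade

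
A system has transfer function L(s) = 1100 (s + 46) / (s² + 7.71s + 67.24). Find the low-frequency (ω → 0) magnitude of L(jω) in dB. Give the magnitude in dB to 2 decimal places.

57.53 dB

L(0) = 1100 × 46 / 67.24 = 752.53
20 log₁₀(752.53) = 57.530 dB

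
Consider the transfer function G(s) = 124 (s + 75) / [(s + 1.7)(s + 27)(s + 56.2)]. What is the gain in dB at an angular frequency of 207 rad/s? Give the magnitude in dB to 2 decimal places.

-50.62 dB

|j207 + 75| = √(207² + 75²) = 220.2
|j207 + 1.7| = √(207² + 1.7²) = 207
|j207 + 27| = √(207² + 27²) = 208.8
|j207 + 56.2| = √(207² + 56.2²) = 214.5
|G(j207)| = 124 × 220.2 / (207 × 208.8 × 214.5) = 0.0029454
20 log₁₀(0.0029454) = -50.617 dB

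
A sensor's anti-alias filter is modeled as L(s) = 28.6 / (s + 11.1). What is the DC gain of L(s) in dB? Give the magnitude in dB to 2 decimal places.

L(0) = 28.6 / 11.1 = 2.5766
20 log₁₀(2.5766) = 8.221 dB

8.22 dB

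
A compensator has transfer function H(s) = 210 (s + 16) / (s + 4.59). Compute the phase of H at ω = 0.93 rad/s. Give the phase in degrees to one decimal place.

-8.1°

∠(j0.93 + 16) = arctan(0.93/16) = 3.33°
∠(j0.93 + 4.59) = arctan(0.93/4.59) = 11.45°
∠H(j0.93) = 3.33° − 11.45° = -8.13°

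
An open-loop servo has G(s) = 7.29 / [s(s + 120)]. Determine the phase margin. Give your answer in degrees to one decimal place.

90.0°

Gain crossover: |G(jω)| = 1 at ω ≈ 0.0607 rad/s.
∠G(j0.0607) = −90° − arctan(0.0607/120) ≈ -90.03°
PM = 180° + (-90.03°) = 89.97°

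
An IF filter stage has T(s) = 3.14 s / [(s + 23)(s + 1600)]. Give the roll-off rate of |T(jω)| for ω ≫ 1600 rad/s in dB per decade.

-20 dB/decade

With 1 zero and 2 poles, the high-frequency asymptotic slope is 20 × (1 − 2) = -20 dB/decade.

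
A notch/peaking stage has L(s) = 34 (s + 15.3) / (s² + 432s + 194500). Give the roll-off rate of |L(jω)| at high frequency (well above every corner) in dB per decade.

-20 dB/decade

With 1 zero and 2 poles, the high-frequency asymptotic slope is 20 × (1 − 2) = -20 dB/decade.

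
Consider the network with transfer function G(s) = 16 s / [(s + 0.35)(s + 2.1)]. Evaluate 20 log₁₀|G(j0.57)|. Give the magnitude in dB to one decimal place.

15.9 dB

|j0.57| = 0.57
|j0.57 + 0.35| = √(0.57² + 0.35²) = 0.6689
|j0.57 + 2.1| = √(0.57² + 2.1²) = 2.176
|G(j0.57)| = 16 × 0.57 / (0.6689 × 2.176) = 6.266
20 log₁₀(6.266) = 15.94 dB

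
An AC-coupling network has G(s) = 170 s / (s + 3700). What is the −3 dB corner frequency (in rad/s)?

3700 rad/s

For a single-pole high-pass, the −3 dB point is at the pole: ω = 3700 rad/s.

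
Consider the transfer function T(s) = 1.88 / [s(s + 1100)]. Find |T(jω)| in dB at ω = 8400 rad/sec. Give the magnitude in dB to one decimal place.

|j8400 + 1100| = √(8400² + 1100²) = 8472
|j8400| = 8400
|T(j8400)| = 1.88 / (8472 × 8400) = 2.6418e-08
20 log₁₀(2.6418e-08) = -151.56 dB

-151.6 dB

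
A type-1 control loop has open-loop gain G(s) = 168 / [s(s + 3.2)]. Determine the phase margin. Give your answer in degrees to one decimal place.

Gain crossover: |G(jω)| = 1 at ω ≈ 12.8 rad/sec.
∠G(j12.8) = −90° − arctan(12.8/3.2) ≈ -165.93°
PM = 180° + (-165.93°) = 14.07°

14.1°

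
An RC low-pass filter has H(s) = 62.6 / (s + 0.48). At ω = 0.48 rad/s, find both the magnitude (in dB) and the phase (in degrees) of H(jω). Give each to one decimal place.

|H| = 39.3 dB, ∠H = -45.0 deg

|j0.48 + 0.48| = √(0.48² + 0.48²) = 0.6788
|H(j0.48)| = 62.6 / 0.6788 = 92.219
20 log₁₀(92.219) = 39.30 dB
∠(j0.48 + 0.48) = arctan(0.48/0.48) = 45.00°
∠H(j0.48) = −45.00° = -45.00°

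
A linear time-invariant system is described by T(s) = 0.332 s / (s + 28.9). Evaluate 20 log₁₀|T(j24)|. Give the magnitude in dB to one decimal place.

|j24| = 24
|j24 + 28.9| = √(24² + 28.9²) = 37.57
|T(j24)| = 0.332 × 24 / 37.57 = 0.21211
20 log₁₀(0.21211) = -13.47 dB

-13.5 dB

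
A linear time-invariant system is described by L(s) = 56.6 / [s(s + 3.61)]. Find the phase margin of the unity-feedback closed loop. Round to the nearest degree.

27 deg

Gain crossover: |L(jω)| = 1 at ω ≈ 7.1 rad/sec.
∠L(j7.1) = −90° − arctan(7.1/3.61) ≈ -153.06°
PM = 180° + (-153.06°) = 26.94°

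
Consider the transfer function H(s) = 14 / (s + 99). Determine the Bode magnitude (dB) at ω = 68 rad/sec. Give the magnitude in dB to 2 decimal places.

|j68 + 99| = √(68² + 99²) = 120.1
|H(j68)| = 14 / 120.1 = 0.11657
20 log₁₀(0.11657) = -18.669 dB

-18.67 dB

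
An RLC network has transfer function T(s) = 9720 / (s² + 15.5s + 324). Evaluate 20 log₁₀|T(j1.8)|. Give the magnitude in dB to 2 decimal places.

|(j1.8)² + 15.5(j1.8) + 324| = |320.76 + j27.9| = 322
|T(j1.8)| = 9720 / 322 = 30.189
20 log₁₀(30.189) = 29.597 dB

29.60 dB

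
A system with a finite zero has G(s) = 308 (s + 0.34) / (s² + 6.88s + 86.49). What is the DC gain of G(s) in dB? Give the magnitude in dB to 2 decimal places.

1.66 dB

G(0) = 308 × 0.34 / 86.49 = 1.2108
20 log₁₀(1.2108) = 1.661 dB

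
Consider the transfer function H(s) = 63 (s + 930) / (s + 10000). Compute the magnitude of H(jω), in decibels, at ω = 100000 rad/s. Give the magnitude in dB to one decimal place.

35.9 dB

|j100000 + 930| = √(100000² + 930²) = 1e+05
|j100000 + 10000| = √(100000² + 10000²) = 1.005e+05
|H(j100000)| = 63 × 1e+05 / 1.005e+05 = 62.69
20 log₁₀(62.69) = 35.94 dB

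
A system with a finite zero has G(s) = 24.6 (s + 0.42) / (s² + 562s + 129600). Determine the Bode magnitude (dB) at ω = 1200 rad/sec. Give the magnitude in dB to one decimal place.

|j1200 + 0.42| = √(1200² + 0.42²) = 1200
|(j1200)² + 562(j1200) + 129600| = |-1.3104e+06 + j6.744e+05| = 1.474e+06
|G(j1200)| = 24.6 × 1200 / 1.474e+06 = 0.02003
20 log₁₀(0.02003) = -33.97 dB

-34.0 dB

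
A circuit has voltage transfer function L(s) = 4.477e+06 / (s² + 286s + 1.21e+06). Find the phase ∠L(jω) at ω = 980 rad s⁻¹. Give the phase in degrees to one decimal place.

-48.3 deg

∠[(j980)² + 286(j980) + 1.21e+06] = ∠[2.496e+05 + j2.8028e+05] = 48.31°
∠L(j980) = −48.31° = -48.31°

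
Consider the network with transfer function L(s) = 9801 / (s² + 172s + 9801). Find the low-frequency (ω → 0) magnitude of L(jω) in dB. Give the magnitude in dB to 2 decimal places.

L(0) = 9801 / 9801 = 1
20 log₁₀(1) = 0.000 dB

0.00 dB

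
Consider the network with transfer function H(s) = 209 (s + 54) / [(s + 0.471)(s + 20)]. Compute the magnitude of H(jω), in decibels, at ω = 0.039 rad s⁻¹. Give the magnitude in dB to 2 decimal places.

61.54 dB

|j0.039 + 54| = √(0.039² + 54²) = 54
|j0.039 + 0.471| = √(0.039² + 0.471²) = 0.4726
|j0.039 + 20| = √(0.039² + 20²) = 20
|H(j0.039)| = 209 × 54 / (0.4726 × 20) = 1194
20 log₁₀(1194) = 61.540 dB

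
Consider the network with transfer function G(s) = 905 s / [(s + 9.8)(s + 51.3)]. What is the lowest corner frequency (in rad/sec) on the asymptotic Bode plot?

9.8 rad/sec

Break frequencies occur at each pole and zero magnitude: 9.8 rad/sec, 51.3 rad/sec.
The lowest is 9.8 rad/sec.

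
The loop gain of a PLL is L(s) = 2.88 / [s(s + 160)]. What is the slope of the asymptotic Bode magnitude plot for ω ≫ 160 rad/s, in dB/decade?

-40 dB/decade

With 0 zeros and 2 poles, the high-frequency asymptotic slope is 20 × (0 − 2) = -40 dB/decade.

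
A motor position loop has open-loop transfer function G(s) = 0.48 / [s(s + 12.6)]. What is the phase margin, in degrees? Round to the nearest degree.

Gain crossover: |G(jω)| = 1 at ω ≈ 0.0381 rad/s.
∠G(j0.0381) = −90° − arctan(0.0381/12.6) ≈ -90.17°
PM = 180° + (-90.17°) = 89.83°

90°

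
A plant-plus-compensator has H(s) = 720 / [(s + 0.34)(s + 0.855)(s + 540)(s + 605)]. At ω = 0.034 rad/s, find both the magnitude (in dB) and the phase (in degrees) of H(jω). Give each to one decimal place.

|j0.034 + 0.34| = √(0.034² + 0.34²) = 0.3417
|j0.034 + 0.855| = √(0.034² + 0.855²) = 0.8557
|j0.034 + 540| = √(0.034² + 540²) = 540
|j0.034 + 605| = √(0.034² + 605²) = 605
|H(j0.034)| = 720 / (0.3417 × 0.8557 × 540 × 605) = 0.0075376
20 log₁₀(0.0075376) = -42.46 dB
∠(j0.034 + 0.34) = arctan(0.034/0.34) = 5.71°
∠(j0.034 + 0.855) = arctan(0.034/0.855) = 2.28°
∠(j0.034 + 540) = arctan(0.034/540) = 0.00°
∠(j0.034 + 605) = arctan(0.034/605) = 0.00°
∠H(j0.034) = − (5.71° + 2.28° + 0.00° + 0.00°) = -7.99°

|H| = -42.5 dB, ∠H = -8.0 deg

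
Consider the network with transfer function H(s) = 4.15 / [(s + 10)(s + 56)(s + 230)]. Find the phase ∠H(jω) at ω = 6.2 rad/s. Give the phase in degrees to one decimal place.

∠(j6.2 + 10) = arctan(6.2/10) = 31.80°
∠(j6.2 + 56) = arctan(6.2/56) = 6.32°
∠(j6.2 + 230) = arctan(6.2/230) = 1.54°
∠H(j6.2) = − (31.80° + 6.32° + 1.54°) = -39.66°

-39.7°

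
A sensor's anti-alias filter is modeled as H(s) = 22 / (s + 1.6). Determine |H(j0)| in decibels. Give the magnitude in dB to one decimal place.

H(0) = 22 / 1.6 = 13.75
20 log₁₀(13.75) = 22.77 dB

22.8 dB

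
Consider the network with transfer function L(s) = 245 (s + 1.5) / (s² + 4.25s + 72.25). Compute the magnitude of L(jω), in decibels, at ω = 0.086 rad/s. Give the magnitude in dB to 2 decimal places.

14.14 dB

|j0.086 + 1.5| = √(0.086² + 1.5²) = 1.502
|(j0.086)² + 4.25(j0.086) + 72.25| = |72.243 + j0.3655| = 72.24
|L(j0.086)| = 245 × 1.502 / 72.24 = 5.0953
20 log₁₀(5.0953) = 14.143 dB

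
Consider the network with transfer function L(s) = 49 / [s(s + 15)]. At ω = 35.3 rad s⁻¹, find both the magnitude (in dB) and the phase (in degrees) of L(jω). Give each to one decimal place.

|L| = -28.8 dB, ∠L = -157.0°

|j35.3 + 15| = √(35.3² + 15²) = 38.35
|j35.3| = 35.3
|L(j35.3)| = 49 / (38.35 × 35.3) = 0.036191
20 log₁₀(0.036191) = -28.83 dB
∠(j35.3 + 15) = arctan(35.3/15) = 66.98°
∠(j35.3) = 90.00°
∠L(j35.3) = − (66.98° + 90.00°) = -156.98°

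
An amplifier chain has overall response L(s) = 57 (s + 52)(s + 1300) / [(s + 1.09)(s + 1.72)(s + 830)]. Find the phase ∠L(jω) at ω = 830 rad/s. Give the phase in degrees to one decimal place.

∠(j830 + 52) = arctan(830/52) = 86.42°
∠(j830 + 1300) = arctan(830/1300) = 32.56°
∠(j830 + 1.09) = arctan(830/1.09) = 89.92°
∠(j830 + 1.72) = arctan(830/1.72) = 89.88°
∠(j830 + 830) = arctan(830/830) = 45.00°
∠L(j830) = 86.42° + 32.56° − (89.92° + 89.88° + 45.00°) = -105.83°

-105.8°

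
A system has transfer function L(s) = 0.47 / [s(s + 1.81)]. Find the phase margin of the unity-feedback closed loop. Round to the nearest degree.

Gain crossover: |L(jω)| = 1 at ω ≈ 0.257 rad/s.
∠L(j0.257) = −90° − arctan(0.257/1.81) ≈ -98.08°
PM = 180° + (-98.08°) = 81.92°

82°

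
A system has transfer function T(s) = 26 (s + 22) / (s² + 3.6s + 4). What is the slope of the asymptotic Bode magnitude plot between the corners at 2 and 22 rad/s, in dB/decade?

-40 dB/decade

In this band the factors already past their corner are: complex pole pair at ωₙ ≈ 2; net slope = -40 dB/decade.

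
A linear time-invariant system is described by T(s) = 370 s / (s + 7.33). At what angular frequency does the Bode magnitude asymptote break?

7.33 rad s⁻¹

The single real pole at s = −7.33 gives a corner at ω = 7.33 rad s⁻¹.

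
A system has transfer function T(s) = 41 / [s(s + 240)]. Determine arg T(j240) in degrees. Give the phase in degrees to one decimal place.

-135.0°

∠(j240 + 240) = arctan(240/240) = 45.00°
∠(j240) = 90.00°
∠T(j240) = − (45.00° + 90.00°) = -135.00°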